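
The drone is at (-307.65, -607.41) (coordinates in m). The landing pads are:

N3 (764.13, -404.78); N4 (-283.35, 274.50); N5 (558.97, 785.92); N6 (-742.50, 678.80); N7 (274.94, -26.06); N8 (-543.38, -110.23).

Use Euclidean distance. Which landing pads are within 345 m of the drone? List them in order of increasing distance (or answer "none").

none

Distances from (-307.65, -607.41):
N3: √((1071.78)² + (202.63)²) = √(1148712.3684 + 41058.9169) = 1090.77 m
N4: √((24.30)² + (881.91)²) = √(590.4900 + 777765.2481) = 882.24 m
N5: √((866.62)² + (1393.33)²) = √(751030.2244 + 1941368.4889) = 1640.85 m
N6: √((-434.85)² + (1286.21)²) = √(189094.5225 + 1654336.1641) = 1357.73 m
N7: √((582.59)² + (581.35)²) = √(339411.1081 + 337967.8225) = 823.03 m
N8: √((-235.73)² + (497.18)²) = √(55568.6329 + 247187.9524) = 550.23 m
Threshold 345 m: none within range.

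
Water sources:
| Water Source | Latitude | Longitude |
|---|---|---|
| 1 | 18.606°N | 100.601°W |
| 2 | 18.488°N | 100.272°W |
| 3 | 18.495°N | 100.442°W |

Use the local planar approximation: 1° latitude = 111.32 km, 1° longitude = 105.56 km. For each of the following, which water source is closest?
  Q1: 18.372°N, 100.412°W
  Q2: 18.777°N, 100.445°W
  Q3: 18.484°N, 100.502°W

Q1 at 18.372°N, 100.412°W:
  1: √((0.234·111.32)² + (-0.189·105.56)²) = √(678.54415 + 398.03602) = 32.811 km
  2: √((0.116·111.32)² + (0.140·105.56)²) = √(166.74867 + 218.40111) = 19.625 km
  3: √((0.123·111.32)² + (-0.030·105.56)²) = √(187.48072 + 10.02862) = 14.054 km
  → nearest: 3 (14.054 km)
Q2 at 18.777°N, 100.445°W:
  1: √((-0.171·111.32)² + (-0.156·105.56)²) = √(362.35864 + 271.17395) = 25.170 km
  2: √((-0.289·111.32)² + (0.173·105.56)²) = √(1035.00413 + 333.49626) = 36.993 km
  3: √((-0.282·111.32)² + (0.003·105.56)²) = √(985.47273 + 0.10029) = 31.394 km
  → nearest: 1 (25.170 km)
Q3 at 18.484°N, 100.502°W:
  1: √((0.122·111.32)² + (-0.099·105.56)²) = √(184.44465 + 109.21170) = 17.136 km
  2: √((0.004·111.32)² + (0.230·105.56)²) = √(0.19827 + 589.46013) = 24.283 km
  3: √((0.011·111.32)² + (0.060·105.56)²) = √(1.49945 + 40.11449) = 6.451 km
  → nearest: 3 (6.451 km)

Q1→3; Q2→1; Q3→3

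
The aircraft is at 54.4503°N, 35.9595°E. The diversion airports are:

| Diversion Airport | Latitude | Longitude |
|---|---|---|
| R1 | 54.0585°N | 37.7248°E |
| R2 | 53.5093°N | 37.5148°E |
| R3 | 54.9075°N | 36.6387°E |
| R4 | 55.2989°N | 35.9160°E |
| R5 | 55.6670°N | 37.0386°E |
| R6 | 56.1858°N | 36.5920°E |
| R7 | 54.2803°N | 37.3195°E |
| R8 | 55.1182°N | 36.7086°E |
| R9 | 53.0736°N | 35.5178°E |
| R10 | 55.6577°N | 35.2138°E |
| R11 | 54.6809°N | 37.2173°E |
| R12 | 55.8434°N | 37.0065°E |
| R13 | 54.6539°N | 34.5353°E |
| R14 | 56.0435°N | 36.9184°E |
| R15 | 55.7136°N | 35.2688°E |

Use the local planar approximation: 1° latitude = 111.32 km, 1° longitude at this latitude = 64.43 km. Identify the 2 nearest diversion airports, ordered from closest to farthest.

R3, R11

Distances from 54.4503°N, 35.9595°E:
R1: √((-0.3918·111.32)² + (1.7653·64.43)²) = √(1902.283578 + 12936.396110) = 121.8141 km
R2: √((-0.9410·111.32)² + (1.5553·64.43)²) = √(10973.006644 + 10041.639055) = 144.9643 km
R3: √((0.4572·111.32)² + (0.6792·64.43)²) = √(2590.352327 + 1915.012518) = 67.1220 km
R4: √((0.8486·111.32)² + (-0.0435·64.43)²) = √(8923.853874 + 7.855155) = 94.5077 km
R5: √((1.2167·111.32)² + (1.0791·64.43)²) = √(18344.818168 + 4833.922105) = 152.2457 km
R6: √((1.7355·111.32)² + (0.6325·64.43)²) = √(37324.640321 + 1660.723466) = 197.4471 km
R7: √((-0.1700·111.32)² + (1.3600·64.43)²) = √(358.132915 + 7678.105575) = 89.6451 km
R8: √((0.6679·111.32)² + (0.7491·64.43)²) = √(5528.015884 + 2329.463215) = 88.6424 km
R9: √((-1.3767·111.32)² + (-0.4417·64.43)²) = √(23486.863304 + 809.899370) = 155.8742 km
R10: √((1.2074·111.32)² + (-0.7457·64.43)²) = √(18065.448099 + 2308.365362) = 142.7369 km
R11: √((0.2306·111.32)² + (1.2578·64.43)²) = √(658.969025 + 6567.490352) = 85.0086 km
R12: √((1.3931·111.32)² + (1.0470·64.43)²) = √(24049.772903 + 4550.610096) = 169.1165 km
R13: √((0.2036·111.32)² + (-1.4242·64.43)²) = √(513.690983 + 8420.118927) = 94.5188 km
R14: √((1.5932·111.32)² + (0.9589·64.43)²) = √(31454.804538 + 3817.006504) = 187.8079 km
R15: √((1.2633·111.32)² + (-0.6907·64.43)²) = √(19776.953281 + 1980.410292) = 147.5038 km
Sorted: R3 (67.1220 km) < R11 (85.0086 km) < R8 (88.6424 km) < R7 (89.6451 km) < …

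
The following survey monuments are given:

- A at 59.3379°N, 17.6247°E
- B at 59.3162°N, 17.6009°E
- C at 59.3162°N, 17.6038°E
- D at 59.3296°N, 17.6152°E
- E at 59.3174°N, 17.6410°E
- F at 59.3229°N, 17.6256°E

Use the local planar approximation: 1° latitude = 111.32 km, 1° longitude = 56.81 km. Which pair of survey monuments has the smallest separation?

Pairwise distances:
A–B: 2.7683 km
A–C: 2.6917 km
A–D: 1.0700 km
A–E: 2.4628 km
A–F: 1.6706 km
B–C: 0.1647 km
B–D: 1.6986 km
B–E: 2.2820 km
B–F: 1.5891 km
C–D: 1.6262 km
C–E: 2.1175 km
C–F: 1.4457 km
D–E: 1.9982 km
D–F: 0.9515 km
E–F: 1.0678 km
Closest pair: B–C at 0.1647 km.

B and C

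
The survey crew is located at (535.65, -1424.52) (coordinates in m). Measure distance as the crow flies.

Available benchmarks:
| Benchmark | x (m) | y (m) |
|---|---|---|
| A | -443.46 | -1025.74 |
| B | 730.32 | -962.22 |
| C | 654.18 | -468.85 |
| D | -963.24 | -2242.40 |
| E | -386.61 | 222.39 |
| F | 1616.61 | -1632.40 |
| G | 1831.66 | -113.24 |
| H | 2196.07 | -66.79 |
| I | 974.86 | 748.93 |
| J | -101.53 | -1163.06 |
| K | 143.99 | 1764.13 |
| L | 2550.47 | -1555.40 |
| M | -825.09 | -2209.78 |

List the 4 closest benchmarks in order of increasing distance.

Distances from (535.65, -1424.52):
A: √((-979.11)² + (398.78)²) = √(958656.3921 + 159025.4884) = 1057.20 m
B: √((194.67)² + (462.30)²) = √(37896.4089 + 213721.2900) = 501.62 m
C: √((118.53)² + (955.67)²) = √(14049.3609 + 913305.1489) = 962.99 m
D: √((-1498.89)² + (-817.88)²) = √(2246671.2321 + 668927.6944) = 1707.51 m
E: √((-922.26)² + (1646.91)²) = √(850563.5076 + 2712312.5481) = 1887.56 m
F: √((1080.96)² + (-207.88)²) = √(1168474.5216 + 43214.0944) = 1100.77 m
G: √((1296.01)² + (1311.28)²) = √(1679641.9201 + 1719455.2384) = 1843.66 m
H: √((1660.42)² + (1357.73)²) = √(2756994.5764 + 1843430.7529) = 2144.86 m
I: √((439.21)² + (2173.45)²) = √(192905.4241 + 4723884.9025) = 2217.38 m
J: √((-637.18)² + (261.46)²) = √(405998.3524 + 68361.3316) = 688.74 m
K: √((-391.66)² + (3188.65)²) = √(153397.5556 + 10167488.8225) = 3212.61 m
L: √((2014.82)² + (-130.88)²) = √(4059499.6324 + 17129.5744) = 2019.07 m
M: √((-1360.74)² + (-785.26)²) = √(1851613.3476 + 616633.2676) = 1571.07 m
Sorted: B (501.62 m) < J (688.74 m) < C (962.99 m) < A (1057.20 m) < F (1100.77 m) < M (1571.07 m) < …

B, J, C, A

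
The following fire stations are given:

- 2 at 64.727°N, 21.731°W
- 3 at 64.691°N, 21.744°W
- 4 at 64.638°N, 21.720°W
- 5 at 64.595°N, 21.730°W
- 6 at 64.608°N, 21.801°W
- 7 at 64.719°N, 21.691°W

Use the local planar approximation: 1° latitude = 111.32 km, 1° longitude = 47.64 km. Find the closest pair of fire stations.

2 and 7

Pairwise distances:
2–3: 4.055 km
2–4: 9.921 km
2–5: 14.694 km
2–6: 13.660 km
2–7: 2.103 km
3–4: 6.010 km
3–5: 10.708 km
3–6: 9.630 km
3–7: 4.011 km
4–5: 4.810 km
4–6: 5.103 km
4–7: 9.122 km
5–6: 3.679 km
5–7: 13.928 km
6–7: 13.422 km
Closest pair: 2–7 at 2.103 km.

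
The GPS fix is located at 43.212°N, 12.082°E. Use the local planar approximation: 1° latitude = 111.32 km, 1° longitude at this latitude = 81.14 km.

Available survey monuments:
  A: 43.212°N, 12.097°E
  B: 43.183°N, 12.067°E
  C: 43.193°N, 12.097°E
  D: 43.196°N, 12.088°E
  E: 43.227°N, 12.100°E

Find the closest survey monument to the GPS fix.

A

Distances from 43.212°N, 12.082°E:
A: √((0.000·111.32)² + (0.015·81.14)²) = √(0.00000 + 1.48133) = 1.217 km
B: √((-0.029·111.32)² + (-0.015·81.14)²) = √(10.42179 + 1.48133) = 3.450 km
C: √((-0.019·111.32)² + (0.015·81.14)²) = √(4.47356 + 1.48133) = 2.440 km
D: √((-0.016·111.32)² + (0.006·81.14)²) = √(3.17239 + 0.23701) = 1.846 km
E: √((0.015·111.32)² + (0.018·81.14)²) = √(2.78823 + 2.13312) = 2.218 km
Minimum: A at 1.217 km.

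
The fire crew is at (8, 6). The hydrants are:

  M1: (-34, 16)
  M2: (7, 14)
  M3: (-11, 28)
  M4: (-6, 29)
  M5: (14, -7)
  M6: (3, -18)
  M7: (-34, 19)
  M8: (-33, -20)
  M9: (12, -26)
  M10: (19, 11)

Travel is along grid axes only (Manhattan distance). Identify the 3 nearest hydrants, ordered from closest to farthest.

M2, M10, M5

Distances from (8, 6):
M1: 52
M2: 9
M3: 41
M4: 37
M5: 19
M6: 29
M7: 55
M8: 67
M9: 36
M10: 16
Sorted: M2 (9) < M10 (16) < M5 (19) < M6 (29) < M9 (36) < …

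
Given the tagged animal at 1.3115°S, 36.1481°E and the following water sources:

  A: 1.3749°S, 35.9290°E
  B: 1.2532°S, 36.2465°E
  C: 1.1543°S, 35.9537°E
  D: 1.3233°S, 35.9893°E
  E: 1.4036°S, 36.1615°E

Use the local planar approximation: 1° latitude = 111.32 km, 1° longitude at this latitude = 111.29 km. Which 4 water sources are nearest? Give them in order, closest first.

Distances from 1.3115°S, 36.1481°E:
A: √((-0.0634·111.32)² + (-0.2191·111.29)²) = √(49.810960 + 594.561851) = 25.3845 km
B: √((0.0583·111.32)² + (0.0984·111.29)²) = √(42.119529 + 119.922999) = 12.7296 km
C: √((0.1572·111.32)² + (-0.1944·111.29)²) = √(306.232640 + 468.063533) = 27.8262 km
D: √((-0.0118·111.32)² + (-0.1588·111.29)²) = √(1.725482 + 312.329698) = 17.7216 km
E: √((-0.0921·111.32)² + (0.0134·111.29)²) = √(105.115233 + 2.223934) = 10.3605 km
Sorted: E (10.3605 km) < B (12.7296 km) < D (17.7216 km) < A (25.3845 km) < C (27.8262 km)

E, B, D, A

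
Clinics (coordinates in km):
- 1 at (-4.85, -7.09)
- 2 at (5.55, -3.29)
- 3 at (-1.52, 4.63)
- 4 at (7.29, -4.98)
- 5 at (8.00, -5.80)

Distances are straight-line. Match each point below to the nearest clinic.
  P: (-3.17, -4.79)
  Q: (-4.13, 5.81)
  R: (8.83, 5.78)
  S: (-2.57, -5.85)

P→1; Q→3; R→2; S→1

P at (-3.17, -4.79):
  1: √((-1.68)² + (-2.30)²) = √(2.8224 + 5.2900) = 2.85 km
  2: √((8.72)² + (1.50)²) = √(76.0384 + 2.2500) = 8.85 km
  3: √((1.65)² + (9.42)²) = √(2.7225 + 88.7364) = 9.56 km
  4: √((10.46)² + (-0.19)²) = √(109.4116 + 0.0361) = 10.46 km
  5: √((11.17)² + (-1.01)²) = √(124.7689 + 1.0201) = 11.22 km
  → nearest: 1 (2.85 km)
Q at (-4.13, 5.81):
  1: √((-0.72)² + (-12.90)²) = √(0.5184 + 166.4100) = 12.92 km
  2: √((9.68)² + (-9.10)²) = √(93.7024 + 82.8100) = 13.29 km
  3: √((2.61)² + (-1.18)²) = √(6.8121 + 1.3924) = 2.86 km
  4: √((11.42)² + (-10.79)²) = √(130.4164 + 116.4241) = 15.71 km
  5: √((12.13)² + (-11.61)²) = √(147.1369 + 134.7921) = 16.79 km
  → nearest: 3 (2.86 km)
R at (8.83, 5.78):
  1: √((-13.68)² + (-12.87)²) = √(187.1424 + 165.6369) = 18.78 km
  2: √((-3.28)² + (-9.07)²) = √(10.7584 + 82.2649) = 9.64 km
  3: √((-10.35)² + (-1.15)²) = √(107.1225 + 1.3225) = 10.41 km
  4: √((-1.54)² + (-10.76)²) = √(2.3716 + 115.7776) = 10.87 km
  5: √((-0.83)² + (-11.58)²) = √(0.6889 + 134.0964) = 11.61 km
  → nearest: 2 (9.64 km)
S at (-2.57, -5.85):
  1: √((-2.28)² + (-1.24)²) = √(5.1984 + 1.5376) = 2.60 km
  2: √((8.12)² + (2.56)²) = √(65.9344 + 6.5536) = 8.51 km
  3: √((1.05)² + (10.48)²) = √(1.1025 + 109.8304) = 10.53 km
  4: √((9.86)² + (0.87)²) = √(97.2196 + 0.7569) = 9.90 km
  5: √((10.57)² + (0.05)²) = √(111.7249 + 0.0025) = 10.57 km
  → nearest: 1 (2.60 km)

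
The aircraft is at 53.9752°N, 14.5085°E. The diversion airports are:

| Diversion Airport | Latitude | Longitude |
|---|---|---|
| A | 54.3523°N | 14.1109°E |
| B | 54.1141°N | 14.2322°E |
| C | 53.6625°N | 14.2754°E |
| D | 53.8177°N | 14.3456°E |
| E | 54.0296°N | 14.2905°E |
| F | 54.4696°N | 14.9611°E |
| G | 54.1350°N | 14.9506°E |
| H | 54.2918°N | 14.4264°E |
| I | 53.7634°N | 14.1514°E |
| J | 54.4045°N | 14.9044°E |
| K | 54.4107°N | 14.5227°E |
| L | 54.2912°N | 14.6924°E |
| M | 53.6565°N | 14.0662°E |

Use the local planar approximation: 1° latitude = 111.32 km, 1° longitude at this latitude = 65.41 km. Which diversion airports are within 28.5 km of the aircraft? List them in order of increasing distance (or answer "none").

E, D, B

Distances from 53.9752°N, 14.5085°E:
A: √((0.3771·111.32)² + (-0.3976·65.41)²) = √(1762.217299 + 676.364881) = 49.3820 km
B: √((0.1389·111.32)² + (-0.2763·65.41)²) = √(239.084206 + 326.625485) = 23.7847 km
C: √((-0.3127·111.32)² + (-0.2331·65.41)²) = √(1211.719670 + 232.473174) = 38.0025 km
D: √((-0.1575·111.32)² + (-0.1629·65.41)²) = √(307.402582 + 113.535184) = 20.5168 km
E: √((0.0544·111.32)² + (-0.2180·65.41)²) = √(36.672811 + 203.329918) = 15.4920 km
F: √((0.4944·111.32)² + (0.4526·65.41)²) = √(3029.028220 + 876.430328) = 62.4937 km
G: √((0.1598·111.32)² + (0.4421·65.41)²) = √(316.446244 + 836.236901) = 33.9512 km
H: √((0.3166·111.32)² + (-0.0821·65.41)²) = √(1242.133333 + 28.838629) = 35.6507 km
I: √((-0.2118·111.32)² + (-0.3571·65.41)²) = √(555.902090 + 545.592006) = 33.1888 km
J: √((0.4293·111.32)² + (0.3959·65.41)²) = √(2283.853132 + 670.593442) = 54.3548 km
K: √((0.4355·111.32)² + (0.0142·65.41)²) = √(2350.296826 + 0.862710) = 48.4888 km
L: √((0.3160·111.32)² + (0.1839·65.41)²) = √(1237.429771 + 144.694411) = 37.1769 km
M: √((-0.3187·111.32)² + (-0.4423·65.41)²) = √(1258.666062 + 836.993677) = 45.7784 km
Threshold 28.5 km: E (15.4920 km), D (20.5168 km), B (23.7847 km) are within range.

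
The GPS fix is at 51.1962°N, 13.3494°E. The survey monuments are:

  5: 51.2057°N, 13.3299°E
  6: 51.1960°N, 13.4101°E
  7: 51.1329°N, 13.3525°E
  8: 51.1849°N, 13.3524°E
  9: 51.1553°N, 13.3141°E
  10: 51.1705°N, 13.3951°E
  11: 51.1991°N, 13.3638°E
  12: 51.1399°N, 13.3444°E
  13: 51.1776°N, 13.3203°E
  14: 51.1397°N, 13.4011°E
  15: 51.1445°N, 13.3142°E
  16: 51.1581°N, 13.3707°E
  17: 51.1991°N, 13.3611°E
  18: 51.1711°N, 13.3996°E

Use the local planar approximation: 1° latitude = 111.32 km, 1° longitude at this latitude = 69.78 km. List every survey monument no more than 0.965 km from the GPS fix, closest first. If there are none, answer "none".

17

Distances from 51.1962°N, 13.3494°E:
5: 1.7233 km
6: 4.2357 km
7: 7.0499 km
8: 1.2752 km
9: 5.1766 km
10: 4.2842 km
11: 1.0554 km
12: 6.2770 km
13: 2.9001 km
14: 7.2508 km
15: 6.2575 km
16: 4.4942 km
17: 0.8779 km
18: 4.4808 km
Threshold 0.965 km: 17 (0.8779 km) is within range.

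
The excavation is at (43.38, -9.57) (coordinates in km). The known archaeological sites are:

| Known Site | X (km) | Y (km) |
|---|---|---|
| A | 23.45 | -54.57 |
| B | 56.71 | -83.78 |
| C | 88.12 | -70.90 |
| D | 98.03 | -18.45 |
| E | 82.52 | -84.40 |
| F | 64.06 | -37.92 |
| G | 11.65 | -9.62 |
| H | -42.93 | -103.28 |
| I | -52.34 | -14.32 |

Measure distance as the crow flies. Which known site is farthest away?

Distances from (43.38, -9.57):
A: 49.22 km
B: 75.40 km
C: 75.91 km
D: 55.37 km
E: 84.45 km
F: 35.09 km
G: 31.73 km
H: 127.40 km
I: 95.84 km
Maximum: H at 127.40 km.

H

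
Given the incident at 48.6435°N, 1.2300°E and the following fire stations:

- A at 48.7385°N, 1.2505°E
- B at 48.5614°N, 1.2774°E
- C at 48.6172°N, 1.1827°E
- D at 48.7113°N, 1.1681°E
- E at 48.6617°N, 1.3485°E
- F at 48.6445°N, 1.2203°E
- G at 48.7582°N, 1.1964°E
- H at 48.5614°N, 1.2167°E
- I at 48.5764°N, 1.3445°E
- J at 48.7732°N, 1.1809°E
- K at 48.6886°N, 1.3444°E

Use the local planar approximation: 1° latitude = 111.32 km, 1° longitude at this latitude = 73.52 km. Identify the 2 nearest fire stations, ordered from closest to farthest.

Distances from 48.6435°N, 1.2300°E:
A: √((0.0950·111.32)² + (0.0205·73.52)²) = √(111.839085 + 2.271531) = 10.6823 km
B: √((-0.0821·111.32)² + (0.0474·73.52)²) = √(83.528121 + 12.144166) = 9.7812 km
C: √((-0.0263·111.32)² + (-0.0473·73.52)²) = √(8.571521 + 12.092978) = 4.5458 km
D: √((0.0678·111.32)² + (-0.0619·73.52)²) = √(56.964696 + 20.710582) = 8.8134 km
E: √((0.0182·111.32)² + (0.1185·73.52)²) = √(4.104773 + 75.901035) = 8.9446 km
F: √((0.0010·111.32)² + (-0.0097·73.52)²) = √(0.012392 + 0.508574) = 0.7218 km
G: √((0.1147·111.32)² + (-0.0336·73.52)²) = √(163.032141 + 6.102244) = 13.0052 km
H: √((-0.0821·111.32)² + (-0.0133·73.52)²) = √(83.528121 + 0.956124) = 9.1915 km
I: √((-0.0671·111.32)² + (0.1145·73.52)²) = √(55.794506 + 70.863397) = 11.2542 km
J: √((0.1297·111.32)² + (-0.0491·73.52)²) = √(208.461735 + 13.030887) = 14.8826 km
K: √((0.0451·111.32)² + (0.1144·73.52)²) = √(25.205742 + 70.739673) = 9.7952 km
Sorted: F (0.7218 km) < C (4.5458 km) < D (8.8134 km) < E (8.9446 km) < …

F, C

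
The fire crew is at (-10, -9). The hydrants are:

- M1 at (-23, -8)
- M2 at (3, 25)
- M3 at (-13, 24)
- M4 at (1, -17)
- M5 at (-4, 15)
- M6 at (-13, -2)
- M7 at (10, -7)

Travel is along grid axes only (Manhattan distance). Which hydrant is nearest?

M6

Distances from (-10, -9):
M1: 14
M2: 47
M3: 36
M4: 19
M5: 30
M6: 10
M7: 22
Minimum: M6 at 10.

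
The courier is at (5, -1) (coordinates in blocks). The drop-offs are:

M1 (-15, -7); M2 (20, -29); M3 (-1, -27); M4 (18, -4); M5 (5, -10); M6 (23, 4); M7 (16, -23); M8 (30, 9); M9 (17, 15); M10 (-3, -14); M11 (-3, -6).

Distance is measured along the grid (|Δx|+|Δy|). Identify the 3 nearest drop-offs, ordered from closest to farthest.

Distances from (5, -1):
M1: |-20| + |-6| = 20 + 6 = 26 blocks
M2: |15| + |-28| = 15 + 28 = 43 blocks
M3: |-6| + |-26| = 6 + 26 = 32 blocks
M4: |13| + |-3| = 13 + 3 = 16 blocks
M5: |0| + |-9| = 0 + 9 = 9 blocks
M6: |18| + |5| = 18 + 5 = 23 blocks
M7: |11| + |-22| = 11 + 22 = 33 blocks
M8: |25| + |10| = 25 + 10 = 35 blocks
M9: |12| + |16| = 12 + 16 = 28 blocks
M10: |-8| + |-13| = 8 + 13 = 21 blocks
M11: |-8| + |-5| = 8 + 5 = 13 blocks
Sorted: M5 (9 blocks) < M11 (13 blocks) < M4 (16 blocks) < M10 (21 blocks) < M6 (23 blocks) < …

M5, M11, M4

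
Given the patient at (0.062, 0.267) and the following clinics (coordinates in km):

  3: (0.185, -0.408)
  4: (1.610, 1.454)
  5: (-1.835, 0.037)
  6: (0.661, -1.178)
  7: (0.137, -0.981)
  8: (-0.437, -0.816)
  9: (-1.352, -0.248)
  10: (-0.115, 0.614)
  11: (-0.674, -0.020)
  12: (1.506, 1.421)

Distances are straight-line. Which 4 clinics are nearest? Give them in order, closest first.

Distances from (0.062, 0.267):
3: √((0.123)² + (-0.675)²) = √(0.01513 + 0.45563) = 0.686 km
4: √((1.548)² + (1.187)²) = √(2.39630 + 1.40897) = 1.951 km
5: √((-1.897)² + (-0.230)²) = √(3.59861 + 0.05290) = 1.911 km
6: √((0.599)² + (-1.445)²) = √(0.35880 + 2.08802) = 1.564 km
7: √((0.075)² + (-1.248)²) = √(0.00563 + 1.55750) = 1.250 km
8: √((-0.499)² + (-1.083)²) = √(0.24900 + 1.17289) = 1.192 km
9: √((-1.414)² + (-0.515)²) = √(1.99940 + 0.26522) = 1.505 km
10: √((-0.177)² + (0.347)²) = √(0.03133 + 0.12041) = 0.390 km
11: √((-0.736)² + (-0.287)²) = √(0.54170 + 0.08237) = 0.790 km
12: √((1.444)² + (1.154)²) = √(2.08514 + 1.33172) = 1.848 km
Sorted: 10 (0.390 km) < 3 (0.686 km) < 11 (0.790 km) < 8 (1.192 km) < 7 (1.250 km) < 9 (1.505 km) < …

10, 3, 11, 8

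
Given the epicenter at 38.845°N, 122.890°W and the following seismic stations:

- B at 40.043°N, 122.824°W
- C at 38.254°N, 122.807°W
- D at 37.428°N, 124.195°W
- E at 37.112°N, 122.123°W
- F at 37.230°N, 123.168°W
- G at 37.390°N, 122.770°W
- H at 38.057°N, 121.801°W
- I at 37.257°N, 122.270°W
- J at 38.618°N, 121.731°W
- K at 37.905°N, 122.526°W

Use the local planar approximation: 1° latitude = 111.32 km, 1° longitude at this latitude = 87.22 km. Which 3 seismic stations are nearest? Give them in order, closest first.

Distances from 38.845°N, 122.890°W:
B: √((1.198·111.32)² + (0.066·87.22)²) = √(17785.25234 + 33.13752) = 133.486 km
C: √((-0.591·111.32)² + (0.083·87.22)²) = √(4328.33989 + 52.40689) = 66.187 km
D: √((-1.417·111.32)² + (-1.305·87.22)²) = √(24882.04641 + 12955.47045) = 194.519 km
E: √((-1.733·111.32)² + (0.767·87.22)²) = √(37217.18496 + 4475.30762) = 204.187 km
F: √((-1.615·111.32)² + (-0.278·87.22)²) = √(32321.49561 + 587.92477) = 181.410 km
G: √((-1.455·111.32)² + (0.120·87.22)²) = √(26234.47526 + 109.54553) = 162.308 km
H: √((-0.788·111.32)² + (1.089·87.22)²) = √(7694.82647 + 9021.69050) = 129.292 km
I: √((-1.588·111.32)² + (0.620·87.22)²) = √(31249.81074 + 2924.25704) = 184.862 km
J: √((-0.227·111.32)² + (1.159·87.22)²) = √(638.55471 + 10218.77970) = 104.199 km
K: √((-0.940·111.32)² + (0.364·87.22)²) = √(10949.69702 + 1007.94058) = 109.351 km
Sorted: C (66.187 km) < J (104.199 km) < K (109.351 km) < H (129.292 km) < B (133.486 km) < …

C, J, K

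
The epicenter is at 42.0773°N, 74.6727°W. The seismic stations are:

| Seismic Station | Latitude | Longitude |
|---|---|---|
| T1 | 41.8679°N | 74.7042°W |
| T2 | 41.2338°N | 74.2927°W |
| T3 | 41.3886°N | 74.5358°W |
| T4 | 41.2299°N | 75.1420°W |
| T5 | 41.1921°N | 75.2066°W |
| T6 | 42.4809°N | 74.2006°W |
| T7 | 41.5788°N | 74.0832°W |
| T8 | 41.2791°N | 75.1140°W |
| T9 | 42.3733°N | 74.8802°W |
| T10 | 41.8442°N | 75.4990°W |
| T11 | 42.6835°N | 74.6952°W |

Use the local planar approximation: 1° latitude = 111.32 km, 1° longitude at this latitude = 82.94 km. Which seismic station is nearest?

T1

Distances from 42.0773°N, 74.6727°W:
T1: √((-0.2094·111.32)² + (-0.0315·82.94)²) = √(543.375121 + 6.825731) = 23.4564 km
T2: √((-0.8435·111.32)² + (0.3800·82.94)²) = √(8816.913278 + 993.333896) = 99.0467 km
T3: √((-0.6887·111.32)² + (0.1369·82.94)²) = √(5877.688436 + 128.924352) = 77.5023 km
T4: √((-0.8474·111.32)² + (-0.4693·82.94)²) = √(8898.633385 + 1515.057691) = 102.0475 km
T5: √((-0.8852·111.32)² + (-0.5339·82.94)²) = √(9710.223045 + 1960.865944) = 108.0328 km
T6: √((0.4036·111.32)² + (0.4721·82.94)²) = √(2018.592756 + 1533.190300) = 59.5968 km
T7: √((-0.4985·111.32)² + (0.5895·82.94)²) = √(3079.475269 + 2390.538161) = 73.9595 km
T8: √((-0.7982·111.32)² + (-0.4413·82.94)²) = √(7895.321916 + 1339.664092) = 96.0988 km
T9: √((0.2960·111.32)² + (-0.2075·82.94)²) = √(1085.749949 + 296.185821) = 37.1744 km
T10: √((-0.2331·111.32)² + (-0.8263·82.94)²) = √(673.334617 + 4696.816224) = 73.2813 km
T11: √((0.6062·111.32)² + (-0.0225·82.94)²) = √(4553.845157 + 3.482516) = 67.5080 km
Minimum: T1 at 23.4564 km.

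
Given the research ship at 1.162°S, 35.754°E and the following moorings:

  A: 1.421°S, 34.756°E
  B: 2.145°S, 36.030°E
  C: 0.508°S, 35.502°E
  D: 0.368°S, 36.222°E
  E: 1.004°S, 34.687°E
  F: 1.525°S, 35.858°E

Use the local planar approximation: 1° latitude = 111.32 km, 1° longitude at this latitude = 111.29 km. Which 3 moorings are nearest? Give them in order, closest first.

F, C, D

Distances from 1.162°S, 35.754°E:
A: √((-0.259·111.32)² + (-0.998·111.29)²) = √(831.27730 + 12335.97179) = 114.749 km
B: √((-0.983·111.32)² + (0.276·111.29)²) = √(11974.39089 + 943.47511) = 113.657 km
C: √((0.654·111.32)² + (-0.252·111.29)²) = √(5300.31758 + 786.52651) = 78.018 km
D: √((0.794·111.32)² + (0.468·111.29)²) = √(7812.45269 + 2712.71389) = 102.592 km
E: √((0.158·111.32)² + (-1.067·111.29)²) = √(309.35744 + 14100.71464) = 120.042 km
F: √((-0.363·111.32)² + (0.104·111.29)²) = √(1632.90021 + 133.96118) = 42.034 km
Sorted: F (42.034 km) < C (78.018 km) < D (102.592 km) < B (113.657 km) < A (114.749 km) < …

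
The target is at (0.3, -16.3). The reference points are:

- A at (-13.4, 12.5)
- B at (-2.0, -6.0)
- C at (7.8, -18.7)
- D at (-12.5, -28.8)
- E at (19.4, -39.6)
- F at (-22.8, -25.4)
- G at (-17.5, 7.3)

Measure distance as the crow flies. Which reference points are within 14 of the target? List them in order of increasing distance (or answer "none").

C, B

Distances from (0.3, -16.3):
A: √((-13.7)² + (28.8)²) = √(187.690 + 829.440) = 31.9
B: √((-2.3)² + (10.3)²) = √(5.290 + 106.090) = 10.6
C: √((7.5)² + (-2.4)²) = √(56.250 + 5.760) = 7.9
D: √((-12.8)² + (-12.5)²) = √(163.840 + 156.250) = 17.9
E: √((19.1)² + (-23.3)²) = √(364.810 + 542.890) = 30.1
F: √((-23.1)² + (-9.1)²) = √(533.610 + 82.810) = 24.8
G: √((-17.8)² + (23.6)²) = √(316.840 + 556.960) = 29.6
Threshold 14: C (7.9), B (10.6) are within range.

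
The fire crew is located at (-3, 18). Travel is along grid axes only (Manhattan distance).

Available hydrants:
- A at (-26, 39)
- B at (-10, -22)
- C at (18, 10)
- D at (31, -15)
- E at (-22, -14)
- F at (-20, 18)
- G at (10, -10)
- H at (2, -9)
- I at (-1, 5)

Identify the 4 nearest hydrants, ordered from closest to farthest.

I, F, C, H

Distances from (-3, 18):
A: |-23| + |21| = 23 + 21 = 44
B: |-7| + |-40| = 7 + 40 = 47
C: |21| + |-8| = 21 + 8 = 29
D: |34| + |-33| = 34 + 33 = 67
E: |-19| + |-32| = 19 + 32 = 51
F: |-17| + |0| = 17 + 0 = 17
G: |13| + |-28| = 13 + 28 = 41
H: |5| + |-27| = 5 + 27 = 32
I: |2| + |-13| = 2 + 13 = 15
Sorted: I (15) < F (17) < C (29) < H (32) < G (41) < A (44) < …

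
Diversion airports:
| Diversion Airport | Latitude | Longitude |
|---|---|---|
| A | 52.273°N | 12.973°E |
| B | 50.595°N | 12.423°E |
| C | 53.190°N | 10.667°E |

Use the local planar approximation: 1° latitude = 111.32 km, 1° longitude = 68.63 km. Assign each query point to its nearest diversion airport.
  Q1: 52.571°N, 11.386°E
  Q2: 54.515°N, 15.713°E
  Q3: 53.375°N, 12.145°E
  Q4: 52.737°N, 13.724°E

Q1 at 52.571°N, 11.386°E:
  A: 113.856 km
  B: 231.195 km
  C: 84.753 km
  → nearest: C (84.753 km)
Q2 at 54.515°N, 15.713°E:
  A: 312.492 km
  B: 491.330 km
  C: 376.410 km
  → nearest: A (312.492 km)
Q3 at 53.375°N, 12.145°E:
  A: 135.197 km
  B: 310.057 km
  C: 103.505 km
  → nearest: C (103.505 km)
Q4 at 52.737°N, 13.724°E:
  A: 72.969 km
  B: 254.616 km
  C: 215.777 km
  → nearest: A (72.969 km)

Q1→C; Q2→A; Q3→C; Q4→A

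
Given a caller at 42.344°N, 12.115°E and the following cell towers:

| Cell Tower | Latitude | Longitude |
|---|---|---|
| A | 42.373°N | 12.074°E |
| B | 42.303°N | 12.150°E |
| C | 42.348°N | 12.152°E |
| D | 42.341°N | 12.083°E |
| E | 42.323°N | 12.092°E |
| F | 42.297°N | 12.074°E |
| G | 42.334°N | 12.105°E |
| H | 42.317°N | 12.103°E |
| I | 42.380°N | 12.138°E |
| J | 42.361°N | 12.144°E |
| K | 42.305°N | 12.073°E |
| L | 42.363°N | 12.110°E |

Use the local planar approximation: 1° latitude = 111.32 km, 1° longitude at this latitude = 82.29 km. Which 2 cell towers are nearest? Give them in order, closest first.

Distances from 42.344°N, 12.115°E:
A: √((0.029·111.32)² + (-0.041·82.29)²) = √(10.42179 + 11.38313) = 4.670 km
B: √((-0.041·111.32)² + (0.035·82.29)²) = √(20.83119 + 8.29526) = 5.397 km
C: √((0.004·111.32)² + (0.037·82.29)²) = √(0.19827 + 9.27038) = 3.077 km
D: √((-0.003·111.32)² + (-0.032·82.29)²) = √(0.11153 + 6.93416) = 2.654 km
E: √((-0.021·111.32)² + (-0.023·82.29)²) = √(5.46493 + 3.58220) = 3.008 km
F: √((-0.047·111.32)² + (-0.041·82.29)²) = √(27.37424 + 11.38313) = 6.226 km
G: √((-0.010·111.32)² + (-0.010·82.29)²) = √(1.23921 + 0.67716) = 1.384 km
H: √((-0.027·111.32)² + (-0.012·82.29)²) = √(9.03387 + 0.97512) = 3.164 km
I: √((0.036·111.32)² + (0.023·82.29)²) = √(16.06022 + 3.58220) = 4.432 km
J: √((0.017·111.32)² + (0.029·82.29)²) = √(3.58133 + 5.69495) = 3.046 km
K: √((-0.039·111.32)² + (-0.042·82.29)²) = √(18.84845 + 11.94518) = 5.549 km
L: √((0.019·111.32)² + (-0.005·82.29)²) = √(4.47356 + 0.16929) = 2.155 km
Sorted: G (1.384 km) < L (2.155 km) < D (2.654 km) < E (3.008 km) < …

G, L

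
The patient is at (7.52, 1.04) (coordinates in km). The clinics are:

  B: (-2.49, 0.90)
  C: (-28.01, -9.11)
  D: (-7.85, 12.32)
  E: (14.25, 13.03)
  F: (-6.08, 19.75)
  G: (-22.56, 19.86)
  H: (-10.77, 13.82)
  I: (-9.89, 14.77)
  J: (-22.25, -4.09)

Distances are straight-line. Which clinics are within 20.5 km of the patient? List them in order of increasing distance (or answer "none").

Distances from (7.52, 1.04):
B: 10.01 km
C: 36.95 km
D: 19.07 km
E: 13.75 km
F: 23.13 km
G: 35.48 km
H: 22.31 km
I: 22.17 km
J: 30.21 km
Threshold 20.5 km: B (10.01 km), E (13.75 km), D (19.07 km) are within range.

B, E, D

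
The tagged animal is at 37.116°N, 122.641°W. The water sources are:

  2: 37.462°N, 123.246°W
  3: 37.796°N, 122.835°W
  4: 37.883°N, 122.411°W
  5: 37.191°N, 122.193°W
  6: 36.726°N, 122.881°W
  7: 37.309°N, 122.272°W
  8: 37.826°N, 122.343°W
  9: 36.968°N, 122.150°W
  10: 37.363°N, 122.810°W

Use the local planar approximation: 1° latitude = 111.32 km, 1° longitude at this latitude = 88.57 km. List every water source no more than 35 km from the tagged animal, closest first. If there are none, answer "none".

10

Distances from 37.116°N, 122.641°W:
2: √((0.346·111.32)² + (-0.605·88.57)²) = √(1483.53772 + 2871.33615) = 65.991 km
3: √((0.680·111.32)² + (-0.194·88.57)²) = √(5730.12665 + 295.24106) = 77.623 km
4: √((0.767·111.32)² + (0.230·88.57)²) = √(7290.16106 + 414.98172) = 87.779 km
5: √((0.075·111.32)² + (0.448·88.57)²) = √(69.70580 + 1574.45161) = 40.548 km
6: √((-0.390·111.32)² + (-0.240·88.57)²) = √(1884.84486 + 451.85155) = 48.339 km
7: √((0.193·111.32)² + (0.369·88.57)²) = √(461.59491 + 1068.13469) = 39.112 km
8: √((0.710·111.32)² + (0.298·88.57)²) = √(6246.87898 + 696.63585) = 83.328 km
9: √((-0.148·111.32)² + (0.491·88.57)²) = √(271.43749 + 1891.19484) = 46.504 km
10: √((0.247·111.32)² + (-0.169·88.57)²) = √(756.03222 + 224.05090) = 31.306 km
Threshold 35 km: 10 (31.306 km) is within range.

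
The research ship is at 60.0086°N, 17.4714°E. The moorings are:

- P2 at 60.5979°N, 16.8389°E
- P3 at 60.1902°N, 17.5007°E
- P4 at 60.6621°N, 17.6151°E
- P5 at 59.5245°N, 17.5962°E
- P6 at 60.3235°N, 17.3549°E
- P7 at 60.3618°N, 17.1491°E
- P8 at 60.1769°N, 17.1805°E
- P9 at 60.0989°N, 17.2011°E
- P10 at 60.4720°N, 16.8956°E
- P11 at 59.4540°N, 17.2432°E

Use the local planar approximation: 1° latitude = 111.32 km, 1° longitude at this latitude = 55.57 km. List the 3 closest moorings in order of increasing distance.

P9, P3, P8

Distances from 60.0086°N, 17.4714°E:
P2: 74.4235 km
P3: 20.2812 km
P4: 73.1846 km
P5: 54.3344 km
P6: 35.6475 km
P7: 43.2053 km
P8: 24.7452 km
P9: 18.0739 km
P10: 60.7034 km
P11: 63.0270 km
Sorted: P9 (18.0739 km) < P3 (20.2812 km) < P8 (24.7452 km) < P6 (35.6475 km) < P7 (43.2053 km) < …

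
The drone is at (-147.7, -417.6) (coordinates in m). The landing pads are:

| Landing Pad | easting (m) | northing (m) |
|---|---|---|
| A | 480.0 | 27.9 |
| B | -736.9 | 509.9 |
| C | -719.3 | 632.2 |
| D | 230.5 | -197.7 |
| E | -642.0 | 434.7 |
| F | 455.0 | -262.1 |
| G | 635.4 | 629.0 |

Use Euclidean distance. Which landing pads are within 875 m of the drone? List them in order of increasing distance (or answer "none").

D, F, A

Distances from (-147.7, -417.6):
A: 769.7 m
B: 1098.8 m
C: 1195.3 m
D: 437.5 m
E: 985.3 m
F: 622.4 m
G: 1307.1 m
Threshold 875 m: D (437.5 m), F (622.4 m), A (769.7 m) are within range.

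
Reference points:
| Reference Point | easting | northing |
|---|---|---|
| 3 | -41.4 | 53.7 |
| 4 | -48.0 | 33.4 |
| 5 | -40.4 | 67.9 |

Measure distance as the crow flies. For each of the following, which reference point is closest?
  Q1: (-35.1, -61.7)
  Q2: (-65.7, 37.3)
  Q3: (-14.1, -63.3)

Q1→4; Q2→4; Q3→4

Q1 at (-35.1, -61.7):
  3: √((-6.3)² + (115.4)²) = √(39.690 + 13317.160) = 115.6
  4: √((-12.9)² + (95.1)²) = √(166.410 + 9044.010) = 96.0
  5: √((-5.3)² + (129.6)²) = √(28.090 + 16796.160) = 129.7
  → nearest: 4 (96.0)
Q2 at (-65.7, 37.3):
  3: √((24.3)² + (16.4)²) = √(590.490 + 268.960) = 29.3
  4: √((17.7)² + (-3.9)²) = √(313.290 + 15.210) = 18.1
  5: √((25.3)² + (30.6)²) = √(640.090 + 936.360) = 39.7
  → nearest: 4 (18.1)
Q3 at (-14.1, -63.3):
  3: √((-27.3)² + (117.0)²) = √(745.290 + 13689.000) = 120.1
  4: √((-33.9)² + (96.7)²) = √(1149.210 + 9350.890) = 102.5
  5: √((-26.3)² + (131.2)²) = √(691.690 + 17213.440) = 133.8
  → nearest: 4 (102.5)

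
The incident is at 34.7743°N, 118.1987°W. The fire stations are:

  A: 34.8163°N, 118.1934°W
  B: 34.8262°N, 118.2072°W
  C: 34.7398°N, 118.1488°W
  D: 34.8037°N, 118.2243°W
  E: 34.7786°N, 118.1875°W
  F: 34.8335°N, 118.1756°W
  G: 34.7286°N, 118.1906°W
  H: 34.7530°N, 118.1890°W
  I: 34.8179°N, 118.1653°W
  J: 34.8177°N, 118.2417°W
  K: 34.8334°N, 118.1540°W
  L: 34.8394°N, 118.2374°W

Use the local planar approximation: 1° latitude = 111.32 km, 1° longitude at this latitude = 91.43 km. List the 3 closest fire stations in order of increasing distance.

E, H, D

Distances from 34.7743°N, 118.1987°W:
A: 4.7005 km
B: 5.8295 km
C: 5.9636 km
D: 4.0236 km
E: 1.1304 km
F: 6.9203 km
G: 5.1409 km
H: 2.5315 km
I: 5.7343 km
J: 6.2288 km
K: 7.7451 km
L: 8.0646 km
Sorted: E (1.1304 km) < H (2.5315 km) < D (4.0236 km) < A (4.7005 km) < G (5.1409 km) < …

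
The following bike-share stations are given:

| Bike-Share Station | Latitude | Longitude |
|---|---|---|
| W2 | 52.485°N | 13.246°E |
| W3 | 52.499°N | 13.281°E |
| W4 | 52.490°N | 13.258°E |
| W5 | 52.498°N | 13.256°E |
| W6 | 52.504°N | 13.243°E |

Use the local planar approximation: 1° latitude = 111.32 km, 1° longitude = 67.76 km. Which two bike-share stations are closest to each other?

Pairwise distances:
W2–W3: 2.838 km
W2–W4: 0.985 km
W2–W5: 1.598 km
W2–W6: 2.125 km
W3–W4: 1.853 km
W3–W5: 1.698 km
W3–W6: 2.634 km
W4–W5: 0.901 km
W4–W6: 1.861 km
W5–W6: 1.105 km
Closest pair: W4–W5 at 0.901 km.

W4 and W5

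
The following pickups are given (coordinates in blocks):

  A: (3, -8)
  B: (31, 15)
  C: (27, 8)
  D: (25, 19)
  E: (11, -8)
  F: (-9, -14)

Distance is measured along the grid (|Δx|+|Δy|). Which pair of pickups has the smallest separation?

A and E

Pairwise distances:
A–B: 51 blocks
A–C: 40 blocks
A–D: 49 blocks
A–E: 8 blocks
A–F: 18 blocks
B–C: 11 blocks
B–D: 10 blocks
B–E: 43 blocks
B–F: 69 blocks
C–D: 13 blocks
C–E: 32 blocks
C–F: 58 blocks
D–E: 41 blocks
D–F: 67 blocks
E–F: 26 blocks
Closest pair: A–E at 8 blocks.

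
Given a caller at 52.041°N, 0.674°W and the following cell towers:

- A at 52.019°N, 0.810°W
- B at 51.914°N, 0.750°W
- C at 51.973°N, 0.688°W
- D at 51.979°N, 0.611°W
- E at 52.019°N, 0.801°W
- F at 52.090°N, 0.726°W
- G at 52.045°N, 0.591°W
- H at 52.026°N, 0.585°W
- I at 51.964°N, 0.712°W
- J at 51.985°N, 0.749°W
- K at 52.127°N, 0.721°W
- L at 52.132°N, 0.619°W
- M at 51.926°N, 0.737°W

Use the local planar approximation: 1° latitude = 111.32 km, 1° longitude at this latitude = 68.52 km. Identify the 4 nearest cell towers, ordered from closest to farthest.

G, H, F, C

Distances from 52.041°N, 0.674°W:
A: √((-0.022·111.32)² + (-0.136·68.52)²) = √(5.99780 + 86.83854) = 9.635 km
B: √((-0.127·111.32)² + (-0.076·68.52)²) = √(199.87286 + 27.11826) = 15.066 km
C: √((-0.068·111.32)² + (-0.014·68.52)²) = √(57.30127 + 0.92022) = 7.630 km
D: √((-0.062·111.32)² + (0.063·68.52)²) = √(47.63540 + 18.63442) = 8.141 km
E: √((-0.022·111.32)² + (-0.127·68.52)²) = √(5.99780 + 75.72550) = 9.040 km
F: √((0.049·111.32)² + (-0.052·68.52)²) = √(29.75353 + 12.69525) = 6.515 km
G: √((0.004·111.32)² + (0.083·68.52)²) = √(0.19827 + 32.34379) = 5.705 km
H: √((-0.015·111.32)² + (0.089·68.52)²) = √(2.78823 + 37.18902) = 6.323 km
I: √((-0.077·111.32)² + (-0.038·68.52)²) = √(73.47301 + 6.77957) = 8.958 km
J: √((-0.056·111.32)² + (-0.075·68.52)²) = √(38.86176 + 26.40932) = 8.079 km
K: √((0.086·111.32)² + (-0.047·68.52)²) = √(91.65229 + 10.37123) = 10.101 km
L: √((0.091·111.32)² + (0.055·68.52)²) = √(102.61933 + 14.20235) = 10.808 km
M: √((-0.115·111.32)² + (-0.063·68.52)²) = √(163.88608 + 18.63442) = 13.510 km
Sorted: G (5.705 km) < H (6.323 km) < F (6.515 km) < C (7.630 km) < J (8.079 km) < D (8.141 km) < …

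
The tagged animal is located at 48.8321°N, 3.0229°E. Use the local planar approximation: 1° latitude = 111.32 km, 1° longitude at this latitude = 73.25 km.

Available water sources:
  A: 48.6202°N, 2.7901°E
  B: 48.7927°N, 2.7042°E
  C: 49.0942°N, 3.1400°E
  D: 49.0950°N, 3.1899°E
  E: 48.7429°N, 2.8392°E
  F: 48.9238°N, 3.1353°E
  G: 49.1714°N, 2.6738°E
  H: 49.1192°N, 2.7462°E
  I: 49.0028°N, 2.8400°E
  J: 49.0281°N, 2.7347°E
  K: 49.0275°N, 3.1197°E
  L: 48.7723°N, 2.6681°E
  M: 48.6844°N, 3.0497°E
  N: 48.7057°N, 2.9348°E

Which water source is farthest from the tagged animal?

G

Distances from 48.8321°N, 3.0229°E:
A: 29.1070 km
B: 23.7532 km
C: 30.4117 km
D: 31.7197 km
E: 16.7232 km
F: 13.1145 km
G: 45.6130 km
H: 37.8450 km
I: 23.2504 km
J: 30.3598 km
K: 22.8784 km
L: 26.8281 km
M: 16.5587 km
N: 15.4801 km
Maximum: G at 45.6130 km.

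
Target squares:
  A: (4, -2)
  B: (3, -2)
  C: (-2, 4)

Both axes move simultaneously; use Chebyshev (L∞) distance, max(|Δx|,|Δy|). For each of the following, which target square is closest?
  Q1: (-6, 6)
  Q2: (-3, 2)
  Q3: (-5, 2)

Q1→C; Q2→C; Q3→C

Q1 at (-6, 6):
  A: max(|10|, |-8|) = 10
  B: max(|9|, |-8|) = 9
  C: max(|4|, |-2|) = 4
  → nearest: C (4)
Q2 at (-3, 2):
  A: max(|7|, |-4|) = 7
  B: max(|6|, |-4|) = 6
  C: max(|1|, |2|) = 2
  → nearest: C (2)
Q3 at (-5, 2):
  A: max(|9|, |-4|) = 9
  B: max(|8|, |-4|) = 8
  C: max(|3|, |2|) = 3
  → nearest: C (3)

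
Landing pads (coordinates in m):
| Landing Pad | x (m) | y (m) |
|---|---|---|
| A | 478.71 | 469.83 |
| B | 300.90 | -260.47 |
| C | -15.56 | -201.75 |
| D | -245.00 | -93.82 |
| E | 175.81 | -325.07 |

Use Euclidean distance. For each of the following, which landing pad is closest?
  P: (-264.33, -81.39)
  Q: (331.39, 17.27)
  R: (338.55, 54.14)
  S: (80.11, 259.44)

P at (-264.33, -81.39):
  A: √((743.04)² + (551.22)²) = √(552108.4416 + 303843.4884) = 925.18 m
  B: √((565.23)² + (-179.08)²) = √(319484.9529 + 32069.6464) = 592.92 m
  C: √((248.77)² + (-120.36)²) = √(61886.5129 + 14486.5296) = 276.36 m
  D: √((19.33)² + (-12.43)²) = √(373.6489 + 154.5049) = 22.98 m
  E: √((440.14)² + (-243.68)²) = √(193723.2196 + 59379.9424) = 503.09 m
  → nearest: D (22.98 m)
Q at (331.39, 17.27):
  A: √((147.32)² + (452.56)²) = √(21703.1824 + 204810.5536) = 475.93 m
  B: √((-30.49)² + (-277.74)²) = √(929.6401 + 77139.5076) = 279.41 m
  C: √((-346.95)² + (-219.02)²) = √(120374.3025 + 47969.7604) = 410.30 m
  D: √((-576.39)² + (-111.09)²) = √(332225.4321 + 12340.9881) = 587.00 m
  E: √((-155.58)² + (-342.34)²) = √(24205.1364 + 117196.6756) = 376.03 m
  → nearest: B (279.41 m)
R at (338.55, 54.14):
  A: √((140.16)² + (415.69)²) = √(19644.8256 + 172798.1761) = 438.68 m
  B: √((-37.65)² + (-314.61)²) = √(1417.5225 + 98979.4521) = 316.85 m
  C: √((-354.11)² + (-255.89)²) = √(125393.8921 + 65479.6921) = 436.89 m
  D: √((-583.55)² + (-147.96)²) = √(340530.6025 + 21892.1616) = 602.02 m
  E: √((-162.74)² + (-379.21)²) = √(26484.3076 + 143800.2241) = 412.66 m
  → nearest: B (316.85 m)
S at (80.11, 259.44):
  A: √((398.60)² + (210.39)²) = √(158881.9600 + 44263.9521) = 450.72 m
  B: √((220.79)² + (-519.91)²) = √(48748.2241 + 270306.4081) = 564.85 m
  C: √((-95.67)² + (-461.19)²) = √(9152.7489 + 212696.2161) = 471.01 m
  D: √((-325.11)² + (-353.26)²) = √(105696.5121 + 124792.6276) = 480.09 m
  E: √((95.70)² + (-584.51)²) = √(9158.4900 + 341651.9401) = 592.29 m
  → nearest: A (450.72 m)

P→D; Q→B; R→B; S→A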